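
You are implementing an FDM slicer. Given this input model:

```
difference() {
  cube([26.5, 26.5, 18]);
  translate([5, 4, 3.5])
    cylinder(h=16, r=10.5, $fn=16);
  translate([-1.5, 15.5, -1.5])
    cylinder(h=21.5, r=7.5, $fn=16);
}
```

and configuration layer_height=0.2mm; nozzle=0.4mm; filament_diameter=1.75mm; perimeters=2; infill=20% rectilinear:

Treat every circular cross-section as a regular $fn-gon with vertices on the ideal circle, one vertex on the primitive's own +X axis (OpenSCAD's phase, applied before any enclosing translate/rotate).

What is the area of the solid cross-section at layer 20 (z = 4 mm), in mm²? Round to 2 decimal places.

466.97 mm²

At z = 4 mm: the 26.5×26.5 cube contributes its full rectangle (area 702.25 mm²); the cylinder at (5, 4): section is a regular 16-gon, circumradius r=10.5 (area = (16/2)·10.500²·sin(360°/16) = 337.53 mm²); the r=7.5 cylinder at (-1.5, 15.5) gives a regular 16-gon of circumradius 7.5 (constant along its height) (area = (16/2)·7.500²·sin(360°/16) = 172.21 mm²); After the difference (first − rest): starting from the 26.5×26.5 cube (702.25 mm²), the r=10.5 cylinder at (5, 4) partially overlaps it — only the 194.58 mm² overlap (of its 337.53 mm²) is removed, clipping the outline; the r=7.5 cylinder at (-1.5, 15.5) partially overlaps it — only the 40.70 mm² overlap (of its 172.21 mm²) is removed, clipping the outline — area = 466.97 mm². Overall, the cross-section is a single solid region. Net area = 466.97 mm².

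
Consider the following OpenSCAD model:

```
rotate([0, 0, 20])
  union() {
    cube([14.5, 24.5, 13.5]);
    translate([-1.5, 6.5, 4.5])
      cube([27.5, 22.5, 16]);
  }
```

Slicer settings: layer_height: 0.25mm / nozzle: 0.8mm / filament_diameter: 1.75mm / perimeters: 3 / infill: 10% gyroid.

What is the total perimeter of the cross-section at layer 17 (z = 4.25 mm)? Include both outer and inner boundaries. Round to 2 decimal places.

78.00 mm

At z = 4.25 mm: the cube is present — its section is the full 14.5×24.5 rectangle (perimeter 78.00 mm); the cube at (-1.5, 6.5) does not reach this height (z outside [4.5, 20.5]); Merging all regions: only the 14.5×24.5 cube is present, so the union is just that shape — boundary = 78.00 mm; (whole slice rotated 20° about Z — lengths, areas and connectivity unchanged). Overall, the cross-section is a single solid region. Total boundary length (outer) = 78.00 mm.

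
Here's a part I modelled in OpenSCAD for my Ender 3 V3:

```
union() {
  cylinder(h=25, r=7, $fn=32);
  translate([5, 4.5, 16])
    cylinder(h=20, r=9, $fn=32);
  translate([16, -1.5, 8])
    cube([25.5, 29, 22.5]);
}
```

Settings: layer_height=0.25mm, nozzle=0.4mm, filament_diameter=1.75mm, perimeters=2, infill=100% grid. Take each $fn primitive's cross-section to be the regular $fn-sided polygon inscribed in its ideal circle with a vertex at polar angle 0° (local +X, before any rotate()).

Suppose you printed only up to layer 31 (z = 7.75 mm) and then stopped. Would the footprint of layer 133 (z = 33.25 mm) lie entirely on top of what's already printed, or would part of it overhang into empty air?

part overhangs

Compare the two slices. At z = 7.75: the r=7 cylinder gives a regular 32-gon of circumradius 7 (constant along its height) (area = (32/2)·7.000²·sin(360°/32) = 152.95 mm²); the cylinder at (5, 4.5) does not reach this height (z outside [16, 36]); the cube at (16, -1.5) does not reach this height (z outside [8, 30.5]); Merging all regions: only the r=7 cylinder is present, so the union is just that shape — area = 152.95 mm². At z = 33.25: the cylinder is absent (z outside [0, 25]); the cylinder at (5, 4.5): section is a regular 32-gon, circumradius r=9 (area = (32/2)·9.000²·sin(360°/32) = 252.84 mm²); the cube at (16, -1.5) is absent (z outside [8, 30.5]); Taking the union: only the r=9 cylinder at (5, 4.5) is present, so the union is just that shape — area = 252.84 mm². Checking containment: at z = 33.25 the cross-section extends beyond the z = 7.75 cross-section by about 159.12 mm².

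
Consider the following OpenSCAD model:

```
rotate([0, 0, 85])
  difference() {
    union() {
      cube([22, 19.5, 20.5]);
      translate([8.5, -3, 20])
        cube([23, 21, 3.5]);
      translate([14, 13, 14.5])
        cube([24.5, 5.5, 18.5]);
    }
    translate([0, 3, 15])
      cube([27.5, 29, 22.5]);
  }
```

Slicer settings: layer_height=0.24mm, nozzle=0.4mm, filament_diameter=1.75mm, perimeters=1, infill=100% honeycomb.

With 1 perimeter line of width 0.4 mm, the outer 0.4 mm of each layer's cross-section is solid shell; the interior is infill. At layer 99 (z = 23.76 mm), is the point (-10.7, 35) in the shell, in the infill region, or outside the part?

infill

At z = 23.76 mm: the cube does not reach this height (z outside [0, 20.5]); the cube at (8.5, -3) does not reach this height (z outside [20, 23.5]); the cube at (14, 13) (footprint 24.5×5.5) is included at this height; Combining (union): only the 24.5×5.5 cube at (14, 13) is present, so the union is just that shape — 1 connected region; the 27.5×29 cube at (0, 3) contributes its full rectangle; After the difference (first − rest): starting from the result so far, the 27.5×29 cube at (0, 3) partially overlaps it — only the 74.25 mm² overlap (of its 797.50 mm²) is removed, clipping the outline — 1 connected region; (rotated 85° about Z; rotation is an isometry so areas/perimeters/island counts are preserved). Overall, the cross-section is a single solid region. Undo the 85° rotation: the query point maps to (33.934, 13.710) in the un-rotated model frame. The nearest boundary edge runs (38.50, 13.00)→(27.50, 13.00); distance from the point to it = 0.71 mm. The point is inside the cross-section and 0.71 mm from the nearest boundary — more than the 0.4 mm shell width (1 × 0.4), so it's in the infill interior.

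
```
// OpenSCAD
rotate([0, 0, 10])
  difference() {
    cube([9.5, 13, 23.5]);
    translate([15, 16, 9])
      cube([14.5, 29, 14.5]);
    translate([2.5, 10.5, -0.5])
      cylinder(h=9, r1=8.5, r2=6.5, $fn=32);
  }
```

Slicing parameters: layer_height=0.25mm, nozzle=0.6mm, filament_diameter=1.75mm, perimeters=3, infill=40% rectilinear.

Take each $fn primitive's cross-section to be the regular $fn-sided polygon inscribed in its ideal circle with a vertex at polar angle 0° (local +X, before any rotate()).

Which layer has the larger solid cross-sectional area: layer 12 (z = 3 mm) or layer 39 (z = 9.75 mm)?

layer 39 (z = 9.75 mm)

Layer 12 (z = 3): the 9.5×13 cube contributes its full rectangle (area 123.50 mm²); the cube at (15, 16) does not reach this height (z outside [9, 23.5]); the cone at (2.5, 10.5): at t=0.389 of its height the radius interpolates to r₁+(r₂−r₁)t = 7.722, giving a regular 32-gon of that circumradius (area = (32/2)·7.722²·sin(360°/32) = 186.14 mm²); Taking the first minus the rest: starting from the 9.5×13 cube (123.50 mm²), the cone at (2.5, 10.5) partially overlaps it — only the 87.68 mm² overlap (of its 186.14 mm²) is removed, clipping the outline — area = 35.82 mm²; (rotated 10° about Z; rotation is an isometry so areas/perimeters/island counts are preserved). So its area = 35.82 mm². Layer 39 (z = 9.75): the cube (footprint 9.5×13) is included at this height (area 123.50 mm²); the cube at (15, 16) is present — its section is the full 14.5×29 rectangle (area 420.50 mm²); the cone at (2.5, 10.5) is not intersected at this z (z outside [-0.5, 8.5]); Subtracting the remaining from the first: starting from the 9.5×13 cube (123.50 mm²), the 14.5×29 cube at (15, 16) misses the remaining region (no effect) — area = 123.50 mm²; (rotated 10° about Z; rotation is an isometry so areas/perimeters/island counts are preserved). So its area = 123.50 mm². Layer 39 is larger (123.50 vs 35.82 mm²).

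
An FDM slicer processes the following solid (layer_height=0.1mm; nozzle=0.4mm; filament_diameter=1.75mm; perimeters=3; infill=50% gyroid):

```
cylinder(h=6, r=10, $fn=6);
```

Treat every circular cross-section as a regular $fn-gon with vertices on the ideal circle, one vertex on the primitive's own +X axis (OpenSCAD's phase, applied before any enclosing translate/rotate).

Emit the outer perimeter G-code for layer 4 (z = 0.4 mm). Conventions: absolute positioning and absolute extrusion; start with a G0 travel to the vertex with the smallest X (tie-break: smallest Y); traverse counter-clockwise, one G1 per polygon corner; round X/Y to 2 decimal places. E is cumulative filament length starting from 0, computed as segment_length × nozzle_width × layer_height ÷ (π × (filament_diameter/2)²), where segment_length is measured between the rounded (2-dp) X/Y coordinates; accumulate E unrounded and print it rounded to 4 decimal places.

G0 X-10.00 Y0.00 Z0.40
G1 X-5.00 Y-8.66 E0.1663
G1 X5.00 Y-8.66 E0.3326
G1 X10.00 Y0.00 E0.4989
G1 X5.00 Y8.66 E0.6652
G1 X-5.00 Y8.66 E0.8315
G1 X-10.00 Y0.00 E0.9978

At z = 0.4 mm: the r=10 cylinder gives a regular 6-gon of circumradius 10 (constant along its height). The outline is a single polygon with 6 vertices. Extrusion per mm of travel: 0.4 × 0.1 / (π × 0.875²) = 0.016630. Accumulating E over each segment gives final E = 0.9978.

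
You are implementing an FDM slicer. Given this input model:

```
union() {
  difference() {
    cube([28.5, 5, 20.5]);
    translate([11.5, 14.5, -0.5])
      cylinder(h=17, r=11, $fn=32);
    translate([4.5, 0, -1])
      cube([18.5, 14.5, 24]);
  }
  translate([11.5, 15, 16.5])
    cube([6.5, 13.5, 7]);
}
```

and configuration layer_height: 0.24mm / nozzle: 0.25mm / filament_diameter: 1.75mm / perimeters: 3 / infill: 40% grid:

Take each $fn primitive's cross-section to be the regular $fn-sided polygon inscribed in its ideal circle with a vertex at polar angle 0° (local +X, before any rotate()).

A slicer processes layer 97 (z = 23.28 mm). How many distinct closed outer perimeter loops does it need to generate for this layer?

1

At z = 23.28 mm: the cube does not reach this height (z outside [0, 20.5]); the cylinder at (11.5, 14.5) does not reach this height (z outside [-0.5, 16.5]); the cube at (4.5, 0) is absent (z outside [-1, 23]); Taking the first minus the rest: the first operand is absent here, so nothing remains; the cube at (11.5, 15) (footprint 6.5×13.5) is included at this height; Combining (union): only the 6.5×13.5 cube at (11.5, 15) is present, so the union is just that shape — 1 connected region. The result has 1 disconnected region.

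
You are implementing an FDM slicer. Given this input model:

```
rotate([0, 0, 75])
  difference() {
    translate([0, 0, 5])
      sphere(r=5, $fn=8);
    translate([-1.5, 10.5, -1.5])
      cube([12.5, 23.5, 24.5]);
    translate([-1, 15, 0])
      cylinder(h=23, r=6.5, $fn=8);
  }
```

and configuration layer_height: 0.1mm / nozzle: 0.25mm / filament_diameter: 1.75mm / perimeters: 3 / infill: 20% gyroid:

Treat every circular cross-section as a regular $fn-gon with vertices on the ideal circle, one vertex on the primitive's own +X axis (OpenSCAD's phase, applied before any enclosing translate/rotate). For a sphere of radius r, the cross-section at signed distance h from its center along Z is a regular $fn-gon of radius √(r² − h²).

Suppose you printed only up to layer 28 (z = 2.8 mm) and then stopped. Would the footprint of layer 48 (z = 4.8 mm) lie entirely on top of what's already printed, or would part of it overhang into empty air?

Compare the two slices. At z = 2.8: the sphere: section is a regular 8-gon, circumradius = √(r²−h²) = √(5²−2.2²) = 4.490 (area = (8/2)·4.490²·sin(360°/8) = 57.02 mm²); the cube at (-1.5, 10.5) (footprint 12.5×23.5) is included at this height (area 293.75 mm²); the r=6.5 cylinder at (-1, 15) contributes a regular 8-gon of circumradius 6.5 (area = (8/2)·6.500²·sin(360°/8) = 119.50 mm²); Taking the first minus the rest: starting from the r=5 sphere (57.02 mm²), the 12.5×23.5 cube at (-1.5, 10.5) misses the remaining region (no effect); the r=6.5 cylinder at (-1, 15) misses the remaining region (no effect) — area = 57.02 mm²; (whole slice rotated 75° about Z — lengths, areas and connectivity unchanged). At z = 4.8: the r=5 sphere contributes a regular 8-gon of circumradius √(5²−0.2²) = 4.996 (area = (8/2)·4.996²·sin(360°/8) = 70.60 mm²); the cube at (-1.5, 10.5) (footprint 12.5×23.5) is included at this height (area 293.75 mm²); the r=6.5 cylinder at (-1, 15) gives a regular 8-gon of circumradius 6.5 (constant along its height) (area = (8/2)·6.500²·sin(360°/8) = 119.50 mm²); Subtracting the remaining from the first: starting from the r=5 sphere (70.60 mm²), the 12.5×23.5 cube at (-1.5, 10.5) misses the remaining region (no effect); the r=6.5 cylinder at (-1, 15) misses the remaining region (no effect) — area = 70.60 mm²; (whole slice rotated 75° about Z — lengths, areas and connectivity unchanged). Checking containment: at z = 4.8 the cross-section extends beyond the z = 2.8 cross-section by about 13.58 mm².

part overhangs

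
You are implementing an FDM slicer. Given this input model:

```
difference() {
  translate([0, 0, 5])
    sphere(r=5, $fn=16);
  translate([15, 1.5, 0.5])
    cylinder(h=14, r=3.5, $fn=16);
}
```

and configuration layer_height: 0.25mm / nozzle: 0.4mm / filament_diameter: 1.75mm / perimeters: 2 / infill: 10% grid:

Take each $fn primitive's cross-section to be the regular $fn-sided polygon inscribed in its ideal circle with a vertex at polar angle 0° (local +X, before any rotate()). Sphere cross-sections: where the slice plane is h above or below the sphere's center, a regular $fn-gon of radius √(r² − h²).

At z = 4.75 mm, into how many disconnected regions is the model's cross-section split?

1

At z = 4.75 mm: the sphere: section is a regular 16-gon, circumradius = √(r²−h²) = √(5²−0.25²) = 4.994; the r=3.5 cylinder at (15, 1.5) gives a regular 16-gon of circumradius 3.5 (constant along its height); After the difference (first − rest): starting from the r=5 sphere, the r=3.5 cylinder at (15, 1.5) misses the remaining region (no effect) — 1 connected region. The result has 1 disconnected region.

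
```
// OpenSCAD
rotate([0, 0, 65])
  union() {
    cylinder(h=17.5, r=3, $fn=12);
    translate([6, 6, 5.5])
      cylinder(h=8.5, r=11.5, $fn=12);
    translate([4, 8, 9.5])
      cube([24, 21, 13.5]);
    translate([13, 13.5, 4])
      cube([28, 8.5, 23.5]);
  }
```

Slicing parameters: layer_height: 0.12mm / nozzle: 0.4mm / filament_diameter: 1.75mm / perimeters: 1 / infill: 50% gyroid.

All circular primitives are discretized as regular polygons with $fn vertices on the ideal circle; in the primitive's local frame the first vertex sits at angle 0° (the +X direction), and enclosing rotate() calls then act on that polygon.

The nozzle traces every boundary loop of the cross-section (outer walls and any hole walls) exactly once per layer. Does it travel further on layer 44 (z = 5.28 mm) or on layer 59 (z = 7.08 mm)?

Layer 44 (z = 5.28): the r=3 cylinder gives a regular 12-gon of circumradius 3 (constant along its height) (perimeter = 2·12·3.000·sin(180°/12) = 18.63 mm); the cylinder at (6, 6) is not intersected at this z (z outside [5.5, 14]); the cube at (4, 8) is not intersected at this z (z outside [9.5, 23]); the cube at (13, 13.5) is present — its section is the full 28×8.5 rectangle (perimeter 73.00 mm); Merging all regions: the 2 present regions are separate (no shared area or edge), so areas and boundary lengths simply add and each stays a separate island — boundary = 91.63 mm; (rotated 65° about Z; rotation is an isometry so areas/perimeters/island counts are preserved). So its perimeter = 91.63 mm. Layer 59 (z = 7.08): the r=3 cylinder contributes a regular 12-gon of circumradius 3 (perimeter = 2·12·3.000·sin(180°/12) = 18.63 mm); the r=11.5 cylinder at (6, 6) gives a regular 12-gon of circumradius 11.5 (constant along its height) (perimeter = 2·12·11.500·sin(180°/12) = 71.43 mm); the cube at (4, 8) is absent (z outside [9.5, 23]); the cube at (13, 13.5) (footprint 28×8.5) is included at this height (perimeter 73.00 mm); Taking the union: the regions partially overlap (shared area 27.17 mm²), so the edge portions inside another operand are dropped and the merged outline is re-measured after clipping — boundary = 140.45 mm; (whole slice rotated 65° about Z — lengths, areas and connectivity unchanged). So its perimeter = 140.45 mm. Layer 59 is larger (140.45 vs 91.63 mm).

layer 59 (z = 7.08 mm)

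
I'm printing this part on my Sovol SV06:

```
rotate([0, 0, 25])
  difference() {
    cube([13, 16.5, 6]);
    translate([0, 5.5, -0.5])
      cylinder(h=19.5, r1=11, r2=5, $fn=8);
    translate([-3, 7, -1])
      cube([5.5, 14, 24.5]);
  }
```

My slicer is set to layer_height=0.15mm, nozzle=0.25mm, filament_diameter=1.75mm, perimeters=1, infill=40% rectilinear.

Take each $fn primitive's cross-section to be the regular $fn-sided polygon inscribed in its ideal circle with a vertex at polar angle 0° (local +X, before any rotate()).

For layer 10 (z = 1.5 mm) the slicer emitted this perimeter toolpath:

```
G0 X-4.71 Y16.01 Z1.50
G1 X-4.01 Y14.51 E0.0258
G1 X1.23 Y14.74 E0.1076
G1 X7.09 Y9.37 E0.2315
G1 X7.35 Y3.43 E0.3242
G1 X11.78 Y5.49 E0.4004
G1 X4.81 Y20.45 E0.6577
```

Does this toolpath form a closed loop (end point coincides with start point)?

Start point (G0): (-4.71, 16.01). End point (last G1): the path does not return to the start — open.

no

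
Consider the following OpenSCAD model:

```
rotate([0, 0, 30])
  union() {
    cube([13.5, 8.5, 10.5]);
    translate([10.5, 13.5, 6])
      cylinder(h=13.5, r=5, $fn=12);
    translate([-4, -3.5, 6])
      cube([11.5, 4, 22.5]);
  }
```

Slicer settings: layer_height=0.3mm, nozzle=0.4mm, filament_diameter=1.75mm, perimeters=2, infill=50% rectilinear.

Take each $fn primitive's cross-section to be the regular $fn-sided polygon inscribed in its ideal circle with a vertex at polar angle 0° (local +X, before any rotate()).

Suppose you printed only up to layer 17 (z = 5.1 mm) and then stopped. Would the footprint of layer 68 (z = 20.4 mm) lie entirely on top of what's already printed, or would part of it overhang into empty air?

Compare the two slices. At z = 5.1: the 13.5×8.5 cube contributes its full rectangle (area 114.75 mm²); the cylinder at (10.5, 13.5) does not reach this height (z outside [6, 19.5]); the cube at (-4, -3.5) does not reach this height (z outside [6, 28.5]); Taking the union: only the 13.5×8.5 cube is present, so the union is just that shape — area = 114.75 mm²; (rotated 30° about Z; rotation is an isometry so areas/perimeters/island counts are preserved). At z = 20.4: the cube is absent (z outside [0, 10.5]); the cylinder at (10.5, 13.5) does not reach this height (z outside [6, 19.5]); the cube at (-4, -3.5) is present — its section is the full 11.5×4 rectangle (area 46.00 mm²); Combining (union): only the 11.5×4 cube at (-4, -3.5) is present, so the union is just that shape — area = 46.00 mm²; (whole slice rotated 30° about Z — lengths, areas and connectivity unchanged). Checking containment: at z = 20.4 the cross-section extends beyond the z = 5.1 cross-section by about 42.25 mm².

part overhangs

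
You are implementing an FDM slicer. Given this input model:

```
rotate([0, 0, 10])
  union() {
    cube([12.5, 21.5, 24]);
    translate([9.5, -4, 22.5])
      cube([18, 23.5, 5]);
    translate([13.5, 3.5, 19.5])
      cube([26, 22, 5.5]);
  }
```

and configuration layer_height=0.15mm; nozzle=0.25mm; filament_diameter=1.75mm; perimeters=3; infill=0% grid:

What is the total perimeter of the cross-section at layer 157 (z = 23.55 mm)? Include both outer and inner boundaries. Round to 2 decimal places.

At z = 23.55 mm: the 12.5×21.5 cube contributes its full rectangle (perimeter 68.00 mm); the 18×23.5 cube at (9.5, -4) contributes its full rectangle (perimeter 83.00 mm); the 26×22 cube at (13.5, 3.5) contributes its full rectangle (perimeter 96.00 mm); Merging all regions: the regions partially overlap (shared area 282.50 mm²), so the edge portions inside another operand are dropped and the merged outline is re-measured after clipping — boundary = 142.00 mm; (whole slice rotated 10° about Z — lengths, areas and connectivity unchanged). Overall, the cross-section is a single solid region. Total boundary length (outer) = 142.00 mm.

142.00 mm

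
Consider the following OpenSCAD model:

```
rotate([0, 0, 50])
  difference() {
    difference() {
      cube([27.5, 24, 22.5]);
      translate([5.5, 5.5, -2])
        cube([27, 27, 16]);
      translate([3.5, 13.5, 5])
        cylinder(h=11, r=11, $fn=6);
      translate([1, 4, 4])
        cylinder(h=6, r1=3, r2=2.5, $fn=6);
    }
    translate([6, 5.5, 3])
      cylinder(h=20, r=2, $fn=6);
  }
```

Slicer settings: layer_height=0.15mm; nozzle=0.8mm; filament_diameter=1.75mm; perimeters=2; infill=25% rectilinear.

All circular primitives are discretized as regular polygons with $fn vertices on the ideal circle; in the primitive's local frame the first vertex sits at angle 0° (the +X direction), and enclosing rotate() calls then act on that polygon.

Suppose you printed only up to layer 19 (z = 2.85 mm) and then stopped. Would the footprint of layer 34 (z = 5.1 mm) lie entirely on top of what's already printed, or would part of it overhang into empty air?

entirely on top

Compare the two slices. At z = 2.85: the cube (footprint 27.5×24) is included at this height (area 660.00 mm²); the cube at (5.5, 5.5) (footprint 27×27) is included at this height (area 729.00 mm²); the cylinder at (3.5, 13.5) does not reach this height (z outside [5, 16]); the cone at (1, 4) is absent (z outside [4, 10]); Taking the first minus the rest: starting from the 27.5×24 cube (660.00 mm²), the 27×27 cube at (5.5, 5.5) partially overlaps it — only the 407.00 mm² overlap (of its 729.00 mm²) is removed, clipping the outline — area = 253.00 mm²; the cylinder at (6, 5.5) does not reach this height (z outside [3, 23]); Subtracting the remaining from the first: none of the subtracted shapes is present at this height, so the result so far is unchanged — area = 253.00 mm²; (rotated 50° about Z; rotation is an isometry so areas/perimeters/island counts are preserved). At z = 5.1: the 27.5×24 cube contributes its full rectangle (area 660.00 mm²); the cube at (5.5, 5.5) is present — its section is the full 27×27 rectangle (area 729.00 mm²); the r=11 cylinder at (3.5, 13.5) gives a regular 6-gon of circumradius 11 (constant along its height) (area = (6/2)·11.000²·sin(360°/6) = 314.37 mm²); the cone at (1, 4) (r1=3→r2=2.5) has section circumradius 2.908 here — a regular 6-gon (area = (6/2)·2.908²·sin(360°/6) = 21.98 mm²); After the difference (first − rest): starting from the 27.5×24 cube (660.00 mm²), the 27×27 cube at (5.5, 5.5) partially overlaps it — only the 407.00 mm² overlap (of its 729.00 mm²) is removed, clipping the outline; the r=11 cylinder at (3.5, 13.5) partially overlaps it — only the 110.80 mm² overlap (of its 314.37 mm²) is removed, clipping the outline; the cone at (1, 4) partially overlaps it — only the 7.91 mm² overlap (of its 21.98 mm²) is removed, clipping the outline — area = 134.29 mm²; the r=2 cylinder at (6, 5.5) contributes a regular 6-gon of circumradius 2 (area = (6/2)·2.000²·sin(360°/6) = 10.39 mm²); After the difference (first − rest): starting from that combined region (134.29 mm²), the r=2 cylinder at (6, 5.5) partially overlaps it — only the 0.44 mm² overlap (of its 10.39 mm²) is removed, clipping the outline — area = 133.85 mm²; (whole slice rotated 50° about Z — lengths, areas and connectivity unchanged). Checking containment: the cross-section at z = 5.1 is a subset of the cross-section at z = 2.85.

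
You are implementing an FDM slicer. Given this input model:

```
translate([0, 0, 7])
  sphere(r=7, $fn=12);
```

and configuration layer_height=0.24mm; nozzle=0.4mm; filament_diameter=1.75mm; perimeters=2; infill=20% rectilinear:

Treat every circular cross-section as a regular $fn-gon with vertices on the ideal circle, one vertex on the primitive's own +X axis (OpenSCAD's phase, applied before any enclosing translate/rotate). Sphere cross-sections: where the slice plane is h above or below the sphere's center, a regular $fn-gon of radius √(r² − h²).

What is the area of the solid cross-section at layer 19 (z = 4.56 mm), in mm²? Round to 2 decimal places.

At z = 4.56 mm: the r=7 sphere contributes a regular 12-gon of circumradius √(7²−2.44²) = 6.561 (area = (12/2)·6.561²·sin(360°/12) = 129.14 mm²). Overall, the cross-section is a single solid region. Net area = 129.14 mm².

129.14 mm²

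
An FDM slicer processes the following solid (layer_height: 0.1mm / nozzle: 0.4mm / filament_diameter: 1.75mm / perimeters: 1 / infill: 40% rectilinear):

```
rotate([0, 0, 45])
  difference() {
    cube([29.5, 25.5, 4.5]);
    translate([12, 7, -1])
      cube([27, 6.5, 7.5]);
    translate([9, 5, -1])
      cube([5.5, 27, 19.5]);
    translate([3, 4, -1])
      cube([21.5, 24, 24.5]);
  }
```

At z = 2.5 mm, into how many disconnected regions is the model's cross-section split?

At z = 2.5 mm: the cube (footprint 29.5×25.5) is included at this height; the cube at (12, 7) is present — its section is the full 27×6.5 rectangle; the cube at (9, 5) (footprint 5.5×27) is included at this height; the 21.5×24 cube at (3, 4) contributes its full rectangle; Taking the first minus the rest: starting from the 29.5×25.5 cube, the 27×6.5 cube at (12, 7) partially overlaps it — only the 113.75 mm² overlap (of its 175.50 mm²) is removed, clipping the outline; the 5.5×27 cube at (9, 5) partially overlaps it — only the 96.50 mm² overlap (of its 148.50 mm²) is removed, clipping the outline; the 21.5×24 cube at (3, 4) partially overlaps it — only the 284.50 mm² overlap (of its 516.00 mm²) is removed, clipping the outline — 2 connected regions; (whole slice rotated 45° about Z — lengths, areas and connectivity unchanged). The result has 2 disconnected regions.

2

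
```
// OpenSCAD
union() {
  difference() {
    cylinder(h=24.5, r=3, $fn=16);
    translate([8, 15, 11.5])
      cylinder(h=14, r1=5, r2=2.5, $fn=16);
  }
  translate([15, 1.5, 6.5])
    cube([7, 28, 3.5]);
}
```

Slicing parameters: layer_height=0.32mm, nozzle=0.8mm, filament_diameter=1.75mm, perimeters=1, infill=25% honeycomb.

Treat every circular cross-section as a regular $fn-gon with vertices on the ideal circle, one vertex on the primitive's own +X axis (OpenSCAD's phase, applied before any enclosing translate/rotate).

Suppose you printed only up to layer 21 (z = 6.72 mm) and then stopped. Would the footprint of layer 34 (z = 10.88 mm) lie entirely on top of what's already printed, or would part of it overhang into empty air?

Compare the two slices. At z = 6.72: the r=3 cylinder gives a regular 16-gon of circumradius 3 (constant along its height) (area = (16/2)·3.000²·sin(360°/16) = 27.55 mm²); the cone at (8, 15) is not intersected at this z (z outside [11.5, 25.5]); Taking the first minus the rest: none of the subtracted shapes is present at this height, so the r=3 cylinder is unchanged — area = 27.55 mm²; the cube at (15, 1.5) is present — its section is the full 7×28 rectangle (area 196.00 mm²); Merging all regions: the 2 present regions are separate (no shared area or edge), so areas and boundary lengths simply add and each stays a separate island — area = 223.55 mm². At z = 10.88: the r=3 cylinder gives a regular 16-gon of circumradius 3 (constant along its height) (area = (16/2)·3.000²·sin(360°/16) = 27.55 mm²); the cone at (8, 15) is not intersected at this z (z outside [11.5, 25.5]); After the difference (first − rest): none of the subtracted shapes is present at this height, so the r=3 cylinder is unchanged — area = 27.55 mm²; the cube at (15, 1.5) is absent (z outside [6.5, 10]); Taking the union: only that combined region is present, so the union is just that shape — area = 27.55 mm². Checking containment: the cross-section at z = 10.88 is a subset of the cross-section at z = 6.72.

entirely on top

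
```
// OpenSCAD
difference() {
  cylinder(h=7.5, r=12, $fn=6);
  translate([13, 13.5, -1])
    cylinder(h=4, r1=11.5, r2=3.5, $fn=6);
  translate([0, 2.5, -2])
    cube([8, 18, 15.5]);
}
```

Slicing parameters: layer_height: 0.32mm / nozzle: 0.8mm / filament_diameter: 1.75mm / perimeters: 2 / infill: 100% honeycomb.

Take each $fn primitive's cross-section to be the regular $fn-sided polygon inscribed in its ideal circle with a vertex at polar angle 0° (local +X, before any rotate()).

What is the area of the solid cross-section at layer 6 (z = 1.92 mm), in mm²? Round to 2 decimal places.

314.45 mm²

At z = 1.92 mm: the cylinder: section is a regular 6-gon, circumradius r=12 (area = (6/2)·12.000²·sin(360°/6) = 374.12 mm²); the cone at (13, 13.5) contributes a regular 6-gon of circumradius 5.660 (interpolated between r1=11.5 and r2=3.5 at t=0.730) (area = (6/2)·5.660²·sin(360°/6) = 83.23 mm²); the cube at (0, 2.5) is present — its section is the full 8×18 rectangle (area 144.00 mm²); Subtracting the remaining from the first: starting from the r=12 cylinder (374.12 mm²), the cone at (13, 13.5) misses the remaining region (no effect); the 8×18 cube at (0, 2.5) partially overlaps it — only the 59.67 mm² overlap (of its 144.00 mm²) is removed, clipping the outline — area = 314.45 mm². Overall, the cross-section is a single solid region. Net area = 314.45 mm².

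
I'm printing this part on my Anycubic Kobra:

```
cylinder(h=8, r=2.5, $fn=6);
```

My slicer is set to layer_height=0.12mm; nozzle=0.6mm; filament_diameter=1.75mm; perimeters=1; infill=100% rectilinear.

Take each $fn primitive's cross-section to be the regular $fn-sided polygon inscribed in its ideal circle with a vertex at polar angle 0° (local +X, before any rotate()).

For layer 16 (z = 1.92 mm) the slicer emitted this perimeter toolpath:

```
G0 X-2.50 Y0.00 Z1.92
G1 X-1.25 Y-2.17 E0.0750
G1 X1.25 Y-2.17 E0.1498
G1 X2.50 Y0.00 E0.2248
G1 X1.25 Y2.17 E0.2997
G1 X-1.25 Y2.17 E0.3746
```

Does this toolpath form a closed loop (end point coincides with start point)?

Start point (G0): (-2.50, 0.00). End point (last G1): the path does not return to the start — open.

no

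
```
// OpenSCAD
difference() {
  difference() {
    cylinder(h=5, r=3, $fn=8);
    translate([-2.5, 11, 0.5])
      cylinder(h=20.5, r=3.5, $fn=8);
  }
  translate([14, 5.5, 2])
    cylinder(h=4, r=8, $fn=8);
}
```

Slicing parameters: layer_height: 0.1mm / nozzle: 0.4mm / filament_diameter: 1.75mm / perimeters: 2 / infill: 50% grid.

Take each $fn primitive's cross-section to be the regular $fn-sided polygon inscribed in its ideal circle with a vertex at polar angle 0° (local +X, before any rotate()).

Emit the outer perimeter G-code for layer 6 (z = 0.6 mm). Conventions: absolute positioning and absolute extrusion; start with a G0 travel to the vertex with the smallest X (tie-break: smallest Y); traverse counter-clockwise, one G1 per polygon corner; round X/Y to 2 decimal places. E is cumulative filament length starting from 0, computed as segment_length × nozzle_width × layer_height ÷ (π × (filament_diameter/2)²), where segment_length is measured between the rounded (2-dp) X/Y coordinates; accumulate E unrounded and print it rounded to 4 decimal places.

G0 X-3.00 Y0.00 Z0.60
G1 X-2.12 Y-2.12 E0.0382
G1 X0.00 Y-3.00 E0.0763
G1 X2.12 Y-2.12 E0.1145
G1 X3.00 Y0.00 E0.1527
G1 X2.12 Y2.12 E0.1909
G1 X0.00 Y3.00 E0.2290
G1 X-2.12 Y2.12 E0.2672
G1 X-3.00 Y0.00 E0.3054

At z = 0.6 mm: the cylinder: section is a regular 8-gon, circumradius r=3; the cylinder at (-2.5, 11): section is a regular 8-gon, circumradius r=3.5; Taking the first minus the rest: starting from the r=3 cylinder, the r=3.5 cylinder at (-2.5, 11) misses the remaining region (no effect) — 1 connected region; the cylinder at (14, 5.5) does not reach this height (z outside [2, 6]); Subtracting the remaining from the first: none of the subtracted shapes is present at this height, so the result so far is unchanged — 1 connected region. The outline is a single polygon with 8 vertices. Extrusion per mm of travel: 0.4 × 0.1 / (π × 0.875²) = 0.016630. Accumulating E over each segment gives final E = 0.3054.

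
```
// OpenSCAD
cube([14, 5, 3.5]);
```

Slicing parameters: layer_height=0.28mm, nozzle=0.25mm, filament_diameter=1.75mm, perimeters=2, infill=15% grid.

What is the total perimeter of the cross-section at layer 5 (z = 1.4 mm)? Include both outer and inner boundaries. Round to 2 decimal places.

38.00 mm

At z = 1.4 mm: the 14×5 cube contributes its full rectangle (perimeter 38.00 mm). Overall, the cross-section is a single solid region. Total boundary length (outer) = 38.00 mm.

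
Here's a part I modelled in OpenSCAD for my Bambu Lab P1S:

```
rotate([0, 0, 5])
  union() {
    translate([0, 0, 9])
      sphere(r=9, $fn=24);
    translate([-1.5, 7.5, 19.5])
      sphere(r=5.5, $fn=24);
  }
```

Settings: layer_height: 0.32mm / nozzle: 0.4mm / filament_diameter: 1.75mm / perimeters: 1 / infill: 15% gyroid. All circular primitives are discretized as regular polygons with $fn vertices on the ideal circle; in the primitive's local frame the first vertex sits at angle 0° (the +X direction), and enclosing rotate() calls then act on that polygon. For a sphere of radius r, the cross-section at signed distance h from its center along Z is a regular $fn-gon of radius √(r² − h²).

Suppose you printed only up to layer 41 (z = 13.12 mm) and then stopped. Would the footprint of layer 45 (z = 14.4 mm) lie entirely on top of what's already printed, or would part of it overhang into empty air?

part overhangs

Compare the two slices. At z = 13.12: the r=9 sphere contributes a regular 24-gon of circumradius √(9²−4.12²) = 8.002 (area = (24/2)·8.002²·sin(360°/24) = 198.85 mm²); the sphere at (-1.5, 7.5) is absent (|z−center|=6.380 > r=5.5); Taking the union: only the r=9 sphere is present, so the union is just that shape — area = 198.85 mm²; (rotated 5° about Z; rotation is an isometry so areas/perimeters/island counts are preserved). At z = 14.4: the r=9 sphere contributes a regular 24-gon of circumradius √(9²−5.4²) = 7.200 (area = (24/2)·7.200²·sin(360°/24) = 161.01 mm²); the r=5.5 sphere at (-1.5, 7.5) contributes a regular 24-gon of circumradius √(5.5²−5.1²) = 2.059 (area = (24/2)·2.059²·sin(360°/24) = 13.17 mm²); Taking the union: the regions partially overlap — summed areas 174.17 mm² minus the doubly-counted overlap 4.25 mm² gives 169.93 mm² — area = 169.93 mm²; (rotated 5° about Z; rotation is an isometry so areas/perimeters/island counts are preserved). Checking containment: at z = 14.4 the cross-section extends beyond the z = 13.12 cross-section by about 5.69 mm².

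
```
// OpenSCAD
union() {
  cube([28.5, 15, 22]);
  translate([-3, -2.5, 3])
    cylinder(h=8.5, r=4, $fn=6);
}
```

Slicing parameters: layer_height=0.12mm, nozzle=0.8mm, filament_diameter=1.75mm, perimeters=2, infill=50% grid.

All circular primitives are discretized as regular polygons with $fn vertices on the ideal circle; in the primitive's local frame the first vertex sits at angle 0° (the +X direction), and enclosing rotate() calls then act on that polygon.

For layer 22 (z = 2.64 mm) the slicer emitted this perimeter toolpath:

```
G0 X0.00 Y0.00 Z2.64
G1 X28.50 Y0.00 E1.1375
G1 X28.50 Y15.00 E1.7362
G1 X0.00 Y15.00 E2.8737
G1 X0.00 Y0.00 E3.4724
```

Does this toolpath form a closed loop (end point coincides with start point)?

yes

Start point (G0): (0.00, 0.00). End point (last G1): the path returns to the start — closed.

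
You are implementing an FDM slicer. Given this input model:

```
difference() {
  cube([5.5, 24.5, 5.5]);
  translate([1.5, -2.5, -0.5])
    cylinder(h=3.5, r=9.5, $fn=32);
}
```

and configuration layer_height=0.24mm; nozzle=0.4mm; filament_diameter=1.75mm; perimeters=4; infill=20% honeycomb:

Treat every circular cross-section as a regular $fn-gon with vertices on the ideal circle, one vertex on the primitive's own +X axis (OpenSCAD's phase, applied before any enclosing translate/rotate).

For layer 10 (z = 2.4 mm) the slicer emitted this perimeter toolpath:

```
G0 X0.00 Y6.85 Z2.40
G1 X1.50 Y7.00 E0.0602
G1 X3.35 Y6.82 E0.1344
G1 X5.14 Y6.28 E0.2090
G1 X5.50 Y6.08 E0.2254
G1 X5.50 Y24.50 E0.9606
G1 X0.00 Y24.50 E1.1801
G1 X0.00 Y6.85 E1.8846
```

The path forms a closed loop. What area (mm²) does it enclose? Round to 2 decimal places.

Apply the shoelace formula to the sequence of (X, Y) vertices; enclosed area = 97.63 mm².

97.63 mm²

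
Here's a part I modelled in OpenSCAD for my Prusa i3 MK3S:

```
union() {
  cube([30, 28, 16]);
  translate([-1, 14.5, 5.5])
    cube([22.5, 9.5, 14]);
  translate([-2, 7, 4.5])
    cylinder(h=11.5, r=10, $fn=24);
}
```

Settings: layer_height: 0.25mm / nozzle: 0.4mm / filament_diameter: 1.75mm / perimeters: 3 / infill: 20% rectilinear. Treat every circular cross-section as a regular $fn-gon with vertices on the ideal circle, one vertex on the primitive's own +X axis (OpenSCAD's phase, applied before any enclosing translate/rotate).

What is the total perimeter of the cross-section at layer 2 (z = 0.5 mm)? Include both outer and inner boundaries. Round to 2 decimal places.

At z = 0.5 mm: the 30×28 cube contributes its full rectangle (perimeter 116.00 mm); the cube at (-1, 14.5) is absent (z outside [5.5, 19.5]); the cylinder at (-2, 7) is not intersected at this z (z outside [4.5, 16]); Taking the union: only the 30×28 cube is present, so the union is just that shape — boundary = 116.00 mm. Overall, the cross-section is a single solid region. Total boundary length (outer) = 116.00 mm.

116.00 mm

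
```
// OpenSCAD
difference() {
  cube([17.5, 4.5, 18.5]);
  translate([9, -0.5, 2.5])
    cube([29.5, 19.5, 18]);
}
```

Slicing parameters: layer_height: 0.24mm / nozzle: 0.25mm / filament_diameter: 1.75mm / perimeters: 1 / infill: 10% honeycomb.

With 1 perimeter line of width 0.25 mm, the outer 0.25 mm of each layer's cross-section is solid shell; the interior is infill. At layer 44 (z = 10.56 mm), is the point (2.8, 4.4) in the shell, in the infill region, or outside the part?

shell

At z = 10.56 mm: the cube (footprint 17.5×4.5) is included at this height; the cube at (9, -0.5) is present — its section is the full 29.5×19.5 rectangle; After the difference (first − rest): starting from the 17.5×4.5 cube, the 29.5×19.5 cube at (9, -0.5) partially overlaps it — only the 38.25 mm² overlap (of its 575.25 mm²) is removed, clipping the outline — 1 connected region. Overall, the cross-section is a single solid region. The nearest boundary edge runs (0.00, 4.50)→(9.00, 4.50); distance from the point to it = 0.10 mm. The point is inside the cross-section, 0.10 mm from the nearest boundary — within the 0.25 mm shell band (1 × 0.25).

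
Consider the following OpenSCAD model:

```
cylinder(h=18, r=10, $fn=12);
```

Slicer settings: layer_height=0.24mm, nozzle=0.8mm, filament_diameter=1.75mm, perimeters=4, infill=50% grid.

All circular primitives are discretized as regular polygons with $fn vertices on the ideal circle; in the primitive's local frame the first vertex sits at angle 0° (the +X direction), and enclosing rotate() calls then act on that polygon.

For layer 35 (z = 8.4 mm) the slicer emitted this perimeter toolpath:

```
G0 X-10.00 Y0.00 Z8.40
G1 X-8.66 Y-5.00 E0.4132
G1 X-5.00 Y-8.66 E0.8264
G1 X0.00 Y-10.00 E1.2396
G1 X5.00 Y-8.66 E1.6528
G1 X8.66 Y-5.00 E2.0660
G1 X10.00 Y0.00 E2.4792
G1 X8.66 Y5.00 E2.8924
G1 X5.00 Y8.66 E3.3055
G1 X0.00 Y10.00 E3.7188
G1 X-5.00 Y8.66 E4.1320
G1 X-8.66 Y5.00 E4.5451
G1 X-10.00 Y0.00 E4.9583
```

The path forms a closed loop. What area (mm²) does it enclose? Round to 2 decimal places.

Apply the shoelace formula to the sequence of (X, Y) vertices; enclosed area = 299.99 mm².

299.99 mm²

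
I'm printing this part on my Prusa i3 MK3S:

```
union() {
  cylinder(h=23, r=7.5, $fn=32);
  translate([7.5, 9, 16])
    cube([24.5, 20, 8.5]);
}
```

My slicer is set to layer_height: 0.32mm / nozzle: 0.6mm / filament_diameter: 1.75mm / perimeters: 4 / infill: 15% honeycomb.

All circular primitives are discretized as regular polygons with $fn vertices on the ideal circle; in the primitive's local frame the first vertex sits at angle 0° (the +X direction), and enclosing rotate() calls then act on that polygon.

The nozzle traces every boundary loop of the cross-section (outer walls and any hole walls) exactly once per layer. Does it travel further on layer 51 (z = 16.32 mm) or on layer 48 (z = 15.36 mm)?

layer 51 (z = 16.32 mm)

Layer 51 (z = 16.32): the r=7.5 cylinder contributes a regular 32-gon of circumradius 7.5 (perimeter = 2·32·7.500·sin(180°/32) = 47.05 mm); the cube at (7.5, 9) is present — its section is the full 24.5×20 rectangle (perimeter 89.00 mm); Merging all regions: the 2 present regions are separate (no shared area or edge), so areas and boundary lengths simply add and each stays a separate island — boundary = 136.05 mm. So its perimeter = 136.05 mm. Layer 48 (z = 15.36): the r=7.5 cylinder gives a regular 32-gon of circumradius 7.5 (constant along its height) (perimeter = 2·32·7.500·sin(180°/32) = 47.05 mm); the cube at (7.5, 9) is not intersected at this z (z outside [16, 24.5]); Taking the union: only the r=7.5 cylinder is present, so the union is just that shape — boundary = 47.05 mm. So its perimeter = 47.05 mm. Layer 51 is larger (136.05 vs 47.05 mm).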